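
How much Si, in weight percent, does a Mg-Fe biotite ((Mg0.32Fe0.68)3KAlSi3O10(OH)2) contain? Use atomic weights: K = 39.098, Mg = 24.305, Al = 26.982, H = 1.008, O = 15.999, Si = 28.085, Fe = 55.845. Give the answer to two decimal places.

M((Mg0.32Fe0.68)3KAlSi3O10(OH)2) = 481.596 g/mol.
Si contributes 3 × 28.085 = 84.255 g per mole.
84.255/481.596 = 0.1749 → 17.49%.

17.49 weight percent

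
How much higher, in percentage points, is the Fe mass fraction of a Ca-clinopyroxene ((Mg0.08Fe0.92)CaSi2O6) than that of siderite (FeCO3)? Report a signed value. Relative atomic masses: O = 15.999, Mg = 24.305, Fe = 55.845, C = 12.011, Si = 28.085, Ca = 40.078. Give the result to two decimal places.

-27.28 percentage points

First mineral: 51.377 g Fe in 245.564 g formula = 20.92 wt% Fe.
Second mineral: 55.845 g Fe in 115.853 g formula = 48.20 wt% Fe.
20.92% − 48.20% gives a difference of -27.28 percentage points.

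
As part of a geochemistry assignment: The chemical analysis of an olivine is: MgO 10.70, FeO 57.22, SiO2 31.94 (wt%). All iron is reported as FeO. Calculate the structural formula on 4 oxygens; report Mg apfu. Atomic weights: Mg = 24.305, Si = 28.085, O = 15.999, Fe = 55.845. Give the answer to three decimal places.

0.500 Mg apfu

10.70 wt% MgO ÷ 40.304 g/mol = 0.26548 mol, giving 0.26548 Mg and 0.26548 O.
57.22 wt% FeO ÷ 71.844 g/mol = 0.79645 mol, giving 0.79645 Fe and 0.79645 O.
31.94 wt% SiO2 ÷ 60.083 g/mol = 0.53160 mol, giving 0.53160 Si and 1.06320 O.
Oxygen sums to 2.12513; scaling by 4/2.12513 = 1.88224 puts the formula on 4 O.
Mg: 0.26548 × 1.88224 = 0.500 atoms per formula unit.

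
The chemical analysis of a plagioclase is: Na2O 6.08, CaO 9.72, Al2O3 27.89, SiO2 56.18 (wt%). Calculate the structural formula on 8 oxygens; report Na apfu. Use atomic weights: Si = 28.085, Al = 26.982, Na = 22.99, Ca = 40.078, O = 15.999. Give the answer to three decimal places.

0.530 Na apfu

Na2O: 6.08/61.979 = 0.09810 mol → 0.19620 mol Na, 0.09810 mol O.
CaO: 9.72/56.077 = 0.17333 mol → 0.17333 mol Ca, 0.17333 mol O.
Al2O3: 27.89/101.961 = 0.27354 mol → 0.54708 mol Al, 0.82062 mol O.
SiO2: 56.18/60.083 = 0.93504 mol → 0.93504 mol Si, 1.87008 mol O.
Total oxygen = 2.96213 mol. Normalization factor = 8/2.96213 = 2.70076.
Na per 8 O = 0.19620 × 2.70076 = 0.530.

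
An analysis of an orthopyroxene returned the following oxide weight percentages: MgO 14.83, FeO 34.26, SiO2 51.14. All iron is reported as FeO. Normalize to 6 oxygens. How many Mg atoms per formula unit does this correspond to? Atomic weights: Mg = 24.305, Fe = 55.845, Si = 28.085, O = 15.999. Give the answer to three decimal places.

0.867 Mg apfu

MgO (M=40.304): mol = 0.36795; Mg = 0.36795, O = 0.36795.
FeO (M=71.844): mol = 0.47687; Fe = 0.47687, O = 0.47687.
SiO2 (M=60.083): mol = 0.85116; Si = 0.85116, O = 1.70232.
ΣO = 2.54714; factor = 6/ΣO = 2.35558.
Mg apfu = 0.36795 × 2.35558 = 0.867.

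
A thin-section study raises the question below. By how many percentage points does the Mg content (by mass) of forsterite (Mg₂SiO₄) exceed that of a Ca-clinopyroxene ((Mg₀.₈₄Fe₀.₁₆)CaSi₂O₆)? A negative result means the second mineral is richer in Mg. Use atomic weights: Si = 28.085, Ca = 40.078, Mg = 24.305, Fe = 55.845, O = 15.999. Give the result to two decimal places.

Mg in Mg₂SiO₄: molar mass 140.691 g/mol; 2×24.305 = 48.610 g → 34.55 wt%.
Mg in (Mg₀.₈₄Fe₀.₁₆)CaSi₂O₆: molar mass 221.593 g/mol; 0.84×24.305 = 20.416 g → 9.21 wt%.
Difference = 34.55 − 9.21 = 25.34 percentage points.

25.34 percentage points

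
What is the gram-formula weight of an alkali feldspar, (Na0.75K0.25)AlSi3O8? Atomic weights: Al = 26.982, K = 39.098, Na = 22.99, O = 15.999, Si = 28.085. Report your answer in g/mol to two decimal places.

The formula mass is the sum 0.75*22.99 + 0.25*39.098 + 1*26.982 + 3*28.085 + 8*15.999.

266.25 g/mol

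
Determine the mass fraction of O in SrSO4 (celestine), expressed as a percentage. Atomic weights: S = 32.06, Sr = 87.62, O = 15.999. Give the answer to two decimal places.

34.84 wt%

Molar mass of SrSO4: 1·87.62 + 1·32.06 + 4·15.999 = 183.676 g/mol.
Mass of O per formula unit: 4 × 15.999 = 63.996 g.
Weight fraction O = 63.996 / 183.676 = 0.3484.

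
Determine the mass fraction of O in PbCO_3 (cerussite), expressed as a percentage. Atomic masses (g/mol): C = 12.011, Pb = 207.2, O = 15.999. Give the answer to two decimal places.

M(PbCO_3) = 267.208 g/mol.
O contributes 3 × 15.999 = 47.997 g per mole.
47.997/267.208 = 0.1796 → 17.96%.

17.96 weight percent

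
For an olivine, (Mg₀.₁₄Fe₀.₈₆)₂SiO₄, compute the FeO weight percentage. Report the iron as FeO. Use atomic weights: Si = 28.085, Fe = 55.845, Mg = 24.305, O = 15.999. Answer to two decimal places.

Molar mass of (Mg₀.₁₄Fe₀.₈₆)₂SiO₄ = 0.28×24.305 + 1.72×55.845 + 1×28.085 + 4×15.999 = 194.940 g/mol.
Each formula unit contains 1.72 Fe, equivalent to 1.72/1 = 1.7200 mol FeO.
M(FeO) = 1×55.845 + 1×15.999 = 71.844 g/mol.
Mass of FeO per formula unit = 1.7200 × 71.844 = 123.572 g.
FeO wt% = 123.572 / 194.940 × 100 = 63.39%.

63.39 wt%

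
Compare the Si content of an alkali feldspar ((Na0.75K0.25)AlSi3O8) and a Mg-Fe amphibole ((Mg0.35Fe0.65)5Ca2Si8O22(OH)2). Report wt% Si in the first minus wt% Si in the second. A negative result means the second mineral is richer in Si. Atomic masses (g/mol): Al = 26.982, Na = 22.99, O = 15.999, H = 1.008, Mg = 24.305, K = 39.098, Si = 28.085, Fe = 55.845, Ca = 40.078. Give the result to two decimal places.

7.09 percentage points

M((Na0.75K0.25)AlSi3O8) = 266.246 g/mol, so wt% Si = 84.255/266.246 × 100 = 31.65%.
M((Mg0.35Fe0.65)5Ca2Si8O22(OH)2) = 914.858 g/mol, so wt% Si = 224.680/914.858 × 100 = 24.56%.
31.65 − 24.56 = 7.09 pp.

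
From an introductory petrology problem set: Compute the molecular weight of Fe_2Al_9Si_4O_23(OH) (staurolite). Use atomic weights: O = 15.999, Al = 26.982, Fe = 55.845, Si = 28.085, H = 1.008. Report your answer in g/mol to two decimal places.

The formula mass is the sum 2*55.845 + 9*26.982 + 4*28.085 + 24*15.999 + 1*1.008.

851.85 g/mol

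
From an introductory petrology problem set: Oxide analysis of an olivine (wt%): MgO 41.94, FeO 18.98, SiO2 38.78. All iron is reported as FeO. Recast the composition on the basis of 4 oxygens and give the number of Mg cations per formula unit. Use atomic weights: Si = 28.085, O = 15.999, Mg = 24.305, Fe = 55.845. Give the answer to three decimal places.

41.94 wt% MgO ÷ 40.304 g/mol = 1.04059 mol, giving 1.04059 Mg and 1.04059 O.
18.98 wt% FeO ÷ 71.844 g/mol = 0.26418 mol, giving 0.26418 Fe and 0.26418 O.
38.78 wt% SiO2 ÷ 60.083 g/mol = 0.64544 mol, giving 0.64544 Si and 1.29088 O.
Oxygen sums to 2.59565; scaling by 4/2.59565 = 1.54104 puts the formula on 4 O.
Mg: 1.04059 × 1.54104 = 1.604 atoms per formula unit.

1.604 Mg apfu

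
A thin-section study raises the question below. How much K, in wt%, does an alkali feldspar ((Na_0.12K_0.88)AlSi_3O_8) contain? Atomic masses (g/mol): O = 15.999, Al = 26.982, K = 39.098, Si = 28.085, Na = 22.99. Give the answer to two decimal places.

12.45 wt%

M((Na_0.12K_0.88)AlSi_3O_8) = 276.394 g/mol.
K contributes 0.88 × 39.098 = 34.406 g per mole.
34.406/276.394 = 0.1245 → 12.45%.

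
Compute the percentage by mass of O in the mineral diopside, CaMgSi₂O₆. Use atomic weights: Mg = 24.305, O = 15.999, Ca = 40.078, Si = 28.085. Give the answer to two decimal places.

M(CaMgSi₂O₆) = 216.547 g/mol.
O contributes 6 × 15.999 = 95.994 g per mole.
95.994/216.547 = 0.4433 → 44.33%.

44.33 weight percent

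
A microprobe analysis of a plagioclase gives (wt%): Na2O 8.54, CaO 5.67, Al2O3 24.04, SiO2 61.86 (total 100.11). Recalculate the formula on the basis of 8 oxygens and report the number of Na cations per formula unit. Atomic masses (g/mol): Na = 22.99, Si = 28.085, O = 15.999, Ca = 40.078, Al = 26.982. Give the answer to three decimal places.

0.734 Na apfu

Na2O (M=61.979): mol = 0.13779; Na = 0.27558, O = 0.13779.
CaO (M=56.077): mol = 0.10111; Ca = 0.10111, O = 0.10111.
Al2O3 (M=101.961): mol = 0.23578; Al = 0.47156, O = 0.70734.
SiO2 (M=60.083): mol = 1.02958; Si = 1.02958, O = 2.05916.
ΣO = 3.00540; factor = 8/ΣO = 2.66188.
Na apfu = 0.27558 × 2.66188 = 0.734.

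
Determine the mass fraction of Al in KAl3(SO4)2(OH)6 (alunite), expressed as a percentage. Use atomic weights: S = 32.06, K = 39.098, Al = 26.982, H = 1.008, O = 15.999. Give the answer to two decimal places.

Formula mass = 1×39.098 + 3×26.982 + 2×32.06 + 14×15.999 + 6×1.008 = 414.198 g/mol, of which 80.946 g is Al.
So Al makes up 80.946/414.198 = 0.1954 of the mass, i.e. 19.54%.

19.54 wt%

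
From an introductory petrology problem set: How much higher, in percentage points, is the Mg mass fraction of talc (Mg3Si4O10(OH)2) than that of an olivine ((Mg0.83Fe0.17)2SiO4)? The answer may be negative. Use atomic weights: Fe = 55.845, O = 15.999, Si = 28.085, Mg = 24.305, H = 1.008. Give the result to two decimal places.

M(Mg3Si4O10(OH)2) = 379.259 g/mol, so wt% Mg = 72.915/379.259 × 100 = 19.23%.
M((Mg0.83Fe0.17)2SiO4) = 151.415 g/mol, so wt% Mg = 40.346/151.415 × 100 = 26.65%.
19.23 − 26.65 = -7.42 pp.

-7.42 percentage points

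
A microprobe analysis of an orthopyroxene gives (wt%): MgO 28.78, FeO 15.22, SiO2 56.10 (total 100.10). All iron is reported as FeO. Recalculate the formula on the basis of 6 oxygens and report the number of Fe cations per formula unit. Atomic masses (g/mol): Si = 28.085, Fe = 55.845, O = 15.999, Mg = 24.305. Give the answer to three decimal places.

0.455 Fe apfu

MgO (M=40.304): mol = 0.71407; Mg = 0.71407, O = 0.71407.
FeO (M=71.844): mol = 0.21185; Fe = 0.21185, O = 0.21185.
SiO2 (M=60.083): mol = 0.93371; Si = 0.93371, O = 1.86742.
ΣO = 2.79334; factor = 6/ΣO = 2.14797.
Fe apfu = 0.21185 × 2.14797 = 0.455.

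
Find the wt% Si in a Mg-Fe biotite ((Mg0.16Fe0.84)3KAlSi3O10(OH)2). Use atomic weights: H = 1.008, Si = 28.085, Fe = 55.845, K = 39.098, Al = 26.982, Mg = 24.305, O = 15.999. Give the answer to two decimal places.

M((Mg0.16Fe0.84)3KAlSi3O10(OH)2) = 496.735 g/mol.
Si contributes 3 × 28.085 = 84.255 g per mole.
84.255/496.735 = 0.1696 → 16.96%.

16.96 weight percent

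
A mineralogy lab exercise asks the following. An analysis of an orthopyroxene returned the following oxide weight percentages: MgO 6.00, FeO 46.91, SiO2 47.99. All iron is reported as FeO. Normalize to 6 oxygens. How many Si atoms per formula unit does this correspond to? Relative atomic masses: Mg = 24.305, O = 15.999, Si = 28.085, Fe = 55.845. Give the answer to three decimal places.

MgO: 6.00/40.304 = 0.14887 mol → 0.14887 mol Mg, 0.14887 mol O.
FeO: 46.91/71.844 = 0.65294 mol → 0.65294 mol Fe, 0.65294 mol O.
SiO2: 47.99/60.083 = 0.79873 mol → 0.79873 mol Si, 1.59746 mol O.
Total oxygen = 2.39927 mol. Normalization factor = 6/2.39927 = 2.50076.
Si per 6 O = 0.79873 × 2.50076 = 1.997.

1.997 Si apfu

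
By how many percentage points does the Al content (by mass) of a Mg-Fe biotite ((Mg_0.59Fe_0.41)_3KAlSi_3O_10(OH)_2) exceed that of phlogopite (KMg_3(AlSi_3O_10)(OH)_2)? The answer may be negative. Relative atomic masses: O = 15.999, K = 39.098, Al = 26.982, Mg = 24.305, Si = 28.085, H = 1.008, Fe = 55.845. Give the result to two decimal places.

M((Mg_0.59Fe_0.41)_3KAlSi_3O_10(OH)_2) = 456.048 g/mol, so wt% Al = 26.982/456.048 × 100 = 5.92%.
M(KMg_3(AlSi_3O_10)(OH)_2) = 417.254 g/mol, so wt% Al = 26.982/417.254 × 100 = 6.47%.
5.92 − 6.47 = -0.55 pp.

-0.55 percentage points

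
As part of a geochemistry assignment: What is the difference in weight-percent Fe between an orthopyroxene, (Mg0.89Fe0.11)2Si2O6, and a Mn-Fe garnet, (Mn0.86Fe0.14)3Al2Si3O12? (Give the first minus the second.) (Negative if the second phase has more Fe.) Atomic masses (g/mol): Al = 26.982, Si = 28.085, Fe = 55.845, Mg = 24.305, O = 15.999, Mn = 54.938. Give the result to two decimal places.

1.18 percentage points

Fe in (Mg0.89Fe0.11)2Si2O6: molar mass 207.713 g/mol; 0.22×55.845 = 12.286 g → 5.91 wt%.
Fe in (Mn0.86Fe0.14)3Al2Si3O12: molar mass 495.402 g/mol; 0.42×55.845 = 23.455 g → 4.73 wt%.
Difference = 5.91 − 4.73 = 1.18 percentage points.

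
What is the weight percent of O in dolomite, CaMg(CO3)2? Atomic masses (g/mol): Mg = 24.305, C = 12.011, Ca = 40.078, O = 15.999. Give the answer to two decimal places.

Formula mass = 1×40.078 + 1×24.305 + 2×12.011 + 6×15.999 = 184.399 g/mol, of which 95.994 g is O.
So O makes up 95.994/184.399 = 0.5206 of the mass, i.e. 52.06%.

52.06 weight percent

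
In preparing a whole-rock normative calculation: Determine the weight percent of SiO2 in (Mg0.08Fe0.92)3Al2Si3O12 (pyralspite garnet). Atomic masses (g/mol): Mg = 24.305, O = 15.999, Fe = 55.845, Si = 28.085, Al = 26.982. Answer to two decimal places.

Molar mass of (Mg0.08Fe0.92)3Al2Si3O12 = 0.24·24.305 + 2.76·55.845 + 2·26.982 + 3·28.085 + 12·15.999 = 490.172 g/mol.
Each formula unit contains 3 Si, equivalent to 3/1 = 3.0000 mol SiO2.
M(SiO2) = 1×28.085 + 2×15.999 = 60.083 g/mol.
Mass of SiO2 per formula unit = 3.0000 × 60.083 = 180.249 g.
SiO2 wt% = 180.249 / 490.172 × 100 = 36.77%.

36.77 wt%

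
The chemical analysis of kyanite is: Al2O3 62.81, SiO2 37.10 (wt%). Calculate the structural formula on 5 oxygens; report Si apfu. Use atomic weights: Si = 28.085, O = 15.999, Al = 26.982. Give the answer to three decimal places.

62.81 wt% Al2O3 ÷ 101.961 g/mol = 0.61602 mol, giving 1.23204 Al and 1.84806 O.
37.10 wt% SiO2 ÷ 60.083 g/mol = 0.61748 mol, giving 0.61748 Si and 1.23496 O.
Oxygen sums to 3.08302; scaling by 5/3.08302 = 1.62179 puts the formula on 5 O.
Si: 0.61748 × 1.62179 = 1.001 atoms per formula unit.

1.001 Si apfu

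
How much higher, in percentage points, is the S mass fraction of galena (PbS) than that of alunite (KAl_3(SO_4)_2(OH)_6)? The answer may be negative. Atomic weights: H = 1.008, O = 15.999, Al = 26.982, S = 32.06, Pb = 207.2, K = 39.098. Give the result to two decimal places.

-2.08 percentage points

First mineral: 32.060 g S in 239.260 g formula = 13.40 wt% S.
Second mineral: 64.120 g S in 414.198 g formula = 15.48 wt% S.
13.40% − 15.48% gives a difference of -2.08 percentage points.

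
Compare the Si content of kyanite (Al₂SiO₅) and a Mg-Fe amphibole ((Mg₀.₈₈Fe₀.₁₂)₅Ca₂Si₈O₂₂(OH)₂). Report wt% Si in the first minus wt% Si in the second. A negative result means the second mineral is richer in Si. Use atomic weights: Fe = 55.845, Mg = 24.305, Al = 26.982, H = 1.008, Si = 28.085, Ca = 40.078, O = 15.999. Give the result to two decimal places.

-9.70 percentage points

Si in Al₂SiO₅: molar mass 162.044 g/mol; 1×28.085 = 28.085 g → 17.33 wt%.
Si in (Mg₀.₈₈Fe₀.₁₂)₅Ca₂Si₈O₂₂(OH)₂: molar mass 831.277 g/mol; 8×28.085 = 224.680 g → 27.03 wt%.
Difference = 17.33 − 27.03 = -9.70 percentage points.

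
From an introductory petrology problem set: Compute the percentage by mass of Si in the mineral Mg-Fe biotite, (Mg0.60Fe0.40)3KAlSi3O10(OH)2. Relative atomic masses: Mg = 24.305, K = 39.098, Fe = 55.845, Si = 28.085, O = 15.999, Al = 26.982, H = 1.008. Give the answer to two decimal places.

M((Mg0.60Fe0.40)3KAlSi3O10(OH)2) = 455.102 g/mol.
Si contributes 3 × 28.085 = 84.255 g per mole.
84.255/455.102 = 0.1851 → 18.51%.

18.51 mass %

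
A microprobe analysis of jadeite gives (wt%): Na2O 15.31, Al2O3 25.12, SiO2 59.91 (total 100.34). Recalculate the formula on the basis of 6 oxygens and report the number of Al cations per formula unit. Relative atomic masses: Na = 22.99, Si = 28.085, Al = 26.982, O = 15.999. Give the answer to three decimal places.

Na2O: 15.31/61.979 = 0.24702 mol → 0.49404 mol Na, 0.24702 mol O.
Al2O3: 25.12/101.961 = 0.24637 mol → 0.49274 mol Al, 0.73911 mol O.
SiO2: 59.91/60.083 = 0.99712 mol → 0.99712 mol Si, 1.99424 mol O.
Total oxygen = 2.98037 mol. Normalization factor = 6/2.98037 = 2.01317.
Al per 6 O = 0.49274 × 2.01317 = 0.992.

0.992 Al apfu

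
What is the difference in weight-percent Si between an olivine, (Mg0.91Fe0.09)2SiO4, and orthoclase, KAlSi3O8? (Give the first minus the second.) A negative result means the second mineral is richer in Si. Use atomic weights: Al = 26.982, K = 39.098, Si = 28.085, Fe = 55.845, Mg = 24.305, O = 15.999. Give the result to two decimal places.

-11.08 percentage points

First mineral: 28.085 g Si in 146.368 g formula = 19.19 wt% Si.
Second mineral: 84.255 g Si in 278.327 g formula = 30.27 wt% Si.
19.19% − 30.27% gives a difference of -11.08 percentage points.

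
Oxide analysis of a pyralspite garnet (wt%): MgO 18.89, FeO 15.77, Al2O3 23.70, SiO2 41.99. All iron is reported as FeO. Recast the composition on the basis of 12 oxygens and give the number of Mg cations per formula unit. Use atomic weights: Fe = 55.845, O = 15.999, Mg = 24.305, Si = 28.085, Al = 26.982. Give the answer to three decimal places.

MgO (M=40.304): mol = 0.46869; Mg = 0.46869, O = 0.46869.
FeO (M=71.844): mol = 0.21950; Fe = 0.21950, O = 0.21950.
Al2O3 (M=101.961): mol = 0.23244; Al = 0.46488, O = 0.69732.
SiO2 (M=60.083): mol = 0.69887; Si = 0.69887, O = 1.39774.
ΣO = 2.78325; factor = 12/ΣO = 4.31151.
Mg apfu = 0.46869 × 4.31151 = 2.021.

2.021 Mg apfu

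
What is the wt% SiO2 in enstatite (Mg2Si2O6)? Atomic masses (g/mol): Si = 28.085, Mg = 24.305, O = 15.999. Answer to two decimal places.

59.85 wt%

M(Mg2Si2O6) = 200.774 g/mol; M(SiO2) = 60.083 g/mol.
Moles SiO2 per formula unit = 2 Si ÷ 1 = 2.0000.
SiO2 fraction = (2.0000 × 60.083) / 200.774 = 120.166/200.774 = 0.5985.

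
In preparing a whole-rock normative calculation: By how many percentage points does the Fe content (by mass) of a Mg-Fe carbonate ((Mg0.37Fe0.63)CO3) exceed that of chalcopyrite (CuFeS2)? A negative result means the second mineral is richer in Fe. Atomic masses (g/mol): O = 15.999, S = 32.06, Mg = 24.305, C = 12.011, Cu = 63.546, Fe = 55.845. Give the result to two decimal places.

Fe in (Mg0.37Fe0.63)CO3: molar mass 104.183 g/mol; 0.63×55.845 = 35.182 g → 33.77 wt%.
Fe in CuFeS2: molar mass 183.511 g/mol; 1×55.845 = 55.845 g → 30.43 wt%.
Difference = 33.77 − 30.43 = 3.34 percentage points.

3.34 percentage points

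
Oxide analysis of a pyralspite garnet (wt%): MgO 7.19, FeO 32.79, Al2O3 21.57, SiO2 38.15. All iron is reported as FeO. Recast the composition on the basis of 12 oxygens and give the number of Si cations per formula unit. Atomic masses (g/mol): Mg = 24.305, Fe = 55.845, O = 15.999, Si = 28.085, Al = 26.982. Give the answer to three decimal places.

3.001 Si apfu

MgO: 7.19/40.304 = 0.17839 mol → 0.17839 mol Mg, 0.17839 mol O.
FeO: 32.79/71.844 = 0.45641 mol → 0.45641 mol Fe, 0.45641 mol O.
Al2O3: 21.57/101.961 = 0.21155 mol → 0.42310 mol Al, 0.63465 mol O.
SiO2: 38.15/60.083 = 0.63495 mol → 0.63495 mol Si, 1.26990 mol O.
Total oxygen = 2.53935 mol. Normalization factor = 12/2.53935 = 4.72562.
Si per 12 O = 0.63495 × 4.72562 = 3.001.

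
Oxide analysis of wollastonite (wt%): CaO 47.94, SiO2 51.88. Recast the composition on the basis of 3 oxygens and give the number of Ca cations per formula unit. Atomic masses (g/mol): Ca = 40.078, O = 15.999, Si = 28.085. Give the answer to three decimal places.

CaO: 47.94/56.077 = 0.85490 mol → 0.85490 mol Ca, 0.85490 mol O.
SiO2: 51.88/60.083 = 0.86347 mol → 0.86347 mol Si, 1.72694 mol O.
Total oxygen = 2.58184 mol. Normalization factor = 3/2.58184 = 1.16196.
Ca per 3 O = 0.85490 × 1.16196 = 0.993.

0.993 Ca apfu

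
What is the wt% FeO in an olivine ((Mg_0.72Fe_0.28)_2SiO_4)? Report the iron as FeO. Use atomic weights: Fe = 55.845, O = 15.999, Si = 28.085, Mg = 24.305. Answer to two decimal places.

25.41 wt%

Molar mass of (Mg_0.72Fe_0.28)_2SiO_4 = 1.44·24.305 + 0.56·55.845 + 1·28.085 + 4·15.999 = 158.353 g/mol.
Each formula unit contains 0.56 Fe, equivalent to 0.56/1 = 0.5600 mol FeO.
M(FeO) = 1×55.845 + 1×15.999 = 71.844 g/mol.
Mass of FeO per formula unit = 0.5600 × 71.844 = 40.233 g.
FeO wt% = 40.233 / 158.353 × 100 = 25.41%.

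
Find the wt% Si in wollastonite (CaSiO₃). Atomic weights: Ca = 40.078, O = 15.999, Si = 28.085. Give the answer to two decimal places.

Molar mass of CaSiO₃: 1×40.078 + 1×28.085 + 3×15.999 = 116.160 g/mol.
Mass of Si per formula unit: 1 × 28.085 = 28.085 g.
Weight fraction Si = 28.085 / 116.160 = 0.2418.

24.18 mass %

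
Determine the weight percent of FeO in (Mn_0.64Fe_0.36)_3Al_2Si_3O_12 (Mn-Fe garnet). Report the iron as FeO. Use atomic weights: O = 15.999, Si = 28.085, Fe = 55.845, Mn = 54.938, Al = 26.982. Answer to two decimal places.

Formula mass = 496.001 g/mol.
1.08 Fe → 1.0800 mol FeO per formula unit; M(FeO) = 71.844, so FeO mass = 77.592 g.
77.592/496.001 × 100 = 15.64 wt%.

15.64 wt%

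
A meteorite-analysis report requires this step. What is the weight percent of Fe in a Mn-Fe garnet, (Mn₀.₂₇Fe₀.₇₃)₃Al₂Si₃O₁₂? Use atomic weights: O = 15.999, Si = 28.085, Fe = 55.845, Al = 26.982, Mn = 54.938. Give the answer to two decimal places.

24.61 wt%

Molar mass of (Mn₀.₂₇Fe₀.₇₃)₃Al₂Si₃O₁₂: 0.81×54.938 + 2.19×55.845 + 2×26.982 + 3×28.085 + 12×15.999 = 497.007 g/mol.
Mass of Fe per formula unit: 2.19 × 55.845 = 122.301 g.
Weight fraction Fe = 122.301 / 497.007 = 0.2461.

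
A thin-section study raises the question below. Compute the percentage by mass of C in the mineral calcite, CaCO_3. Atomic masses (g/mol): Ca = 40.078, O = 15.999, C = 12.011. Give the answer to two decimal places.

12.00 wt%

M(CaCO_3) = 100.086 g/mol.
C contributes 1 × 12.011 = 12.011 g per mole.
12.011/100.086 = 0.1200 → 12.00%.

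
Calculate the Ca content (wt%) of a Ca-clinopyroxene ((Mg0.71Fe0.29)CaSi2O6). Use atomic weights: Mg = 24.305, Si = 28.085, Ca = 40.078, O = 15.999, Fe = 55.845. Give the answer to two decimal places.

Formula mass = 0.71×24.305 + 0.29×55.845 + 1×40.078 + 2×28.085 + 6×15.999 = 225.694 g/mol, of which 40.078 g is Ca.
So Ca makes up 40.078/225.694 = 0.1776 of the mass, i.e. 17.76%.

17.76 wt%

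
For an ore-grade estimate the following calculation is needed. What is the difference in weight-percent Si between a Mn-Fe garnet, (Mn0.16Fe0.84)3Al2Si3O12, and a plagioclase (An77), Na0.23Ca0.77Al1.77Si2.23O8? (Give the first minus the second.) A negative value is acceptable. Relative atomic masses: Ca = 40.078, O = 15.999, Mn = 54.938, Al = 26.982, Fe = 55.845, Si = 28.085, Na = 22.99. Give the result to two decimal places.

First mineral: 84.255 g Si in 497.307 g formula = 16.94 wt% Si.
Second mineral: 62.630 g Si in 274.527 g formula = 22.81 wt% Si.
16.94% − 22.81% gives a difference of -5.87 percentage points.

-5.87 percentage points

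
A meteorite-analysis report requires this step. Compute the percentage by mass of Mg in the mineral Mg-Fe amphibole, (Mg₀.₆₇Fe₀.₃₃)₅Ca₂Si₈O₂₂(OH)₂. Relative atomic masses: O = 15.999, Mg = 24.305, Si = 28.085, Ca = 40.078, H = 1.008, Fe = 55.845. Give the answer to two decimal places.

9.42 wt%

Molar mass of (Mg₀.₆₇Fe₀.₃₃)₅Ca₂Si₈O₂₂(OH)₂: 3.35×24.305 + 1.65×55.845 + 2×40.078 + 8×28.085 + 24×15.999 + 2×1.008 = 864.394 g/mol.
Mass of Mg per formula unit: 3.35 × 24.305 = 81.422 g.
Weight fraction Mg = 81.422 / 864.394 = 0.0942.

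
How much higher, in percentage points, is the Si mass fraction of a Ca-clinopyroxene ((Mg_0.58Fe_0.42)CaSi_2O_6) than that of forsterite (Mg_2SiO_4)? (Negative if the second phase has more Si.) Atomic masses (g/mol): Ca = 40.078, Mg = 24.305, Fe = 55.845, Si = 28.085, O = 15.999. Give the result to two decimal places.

M((Mg_0.58Fe_0.42)CaSi_2O_6) = 229.794 g/mol, so wt% Si = 56.170/229.794 × 100 = 24.44%.
M(Mg_2SiO_4) = 140.691 g/mol, so wt% Si = 28.085/140.691 × 100 = 19.96%.
24.44 − 19.96 = 4.48 pp.

4.48 percentage points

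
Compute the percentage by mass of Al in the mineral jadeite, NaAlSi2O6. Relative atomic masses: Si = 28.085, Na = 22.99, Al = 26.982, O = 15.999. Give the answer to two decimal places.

13.35 weight percent

Molar mass of NaAlSi2O6: 1×22.99 + 1×26.982 + 2×28.085 + 6×15.999 = 202.136 g/mol.
Mass of Al per formula unit: 1 × 26.982 = 26.982 g.
Weight fraction Al = 26.982 / 202.136 = 0.1335.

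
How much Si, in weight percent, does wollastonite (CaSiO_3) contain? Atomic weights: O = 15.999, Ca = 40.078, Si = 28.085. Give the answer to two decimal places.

M(CaSiO_3) = 116.160 g/mol.
Si contributes 1 × 28.085 = 28.085 g per mole.
28.085/116.160 = 0.2418 → 24.18%.

24.18 weight percent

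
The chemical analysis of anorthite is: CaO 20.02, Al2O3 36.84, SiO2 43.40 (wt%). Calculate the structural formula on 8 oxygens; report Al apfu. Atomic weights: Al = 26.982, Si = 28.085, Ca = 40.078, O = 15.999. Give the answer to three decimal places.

20.02 wt% CaO ÷ 56.077 g/mol = 0.35701 mol, giving 0.35701 Ca and 0.35701 O.
36.84 wt% Al2O3 ÷ 101.961 g/mol = 0.36131 mol, giving 0.72262 Al and 1.08393 O.
43.40 wt% SiO2 ÷ 60.083 g/mol = 0.72233 mol, giving 0.72233 Si and 1.44466 O.
Oxygen sums to 2.88560; scaling by 8/2.88560 = 2.77239 puts the formula on 8 O.
Al: 0.72262 × 2.77239 = 2.003 atoms per formula unit.

2.003 Al apfu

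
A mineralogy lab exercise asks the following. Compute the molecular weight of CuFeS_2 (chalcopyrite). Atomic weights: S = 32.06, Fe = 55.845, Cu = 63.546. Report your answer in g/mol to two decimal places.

183.51 g/mol

Cu: 1 × 63.546 = 63.5460
Fe: 1 × 55.845 = 55.8450
S: 2 × 32.06 = 64.1200
Summing the contributions gives the formula mass.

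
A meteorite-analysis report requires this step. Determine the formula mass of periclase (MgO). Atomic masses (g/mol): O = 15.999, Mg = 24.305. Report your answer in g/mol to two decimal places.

M = 1·24.305 + 1·15.999

40.30 g/mol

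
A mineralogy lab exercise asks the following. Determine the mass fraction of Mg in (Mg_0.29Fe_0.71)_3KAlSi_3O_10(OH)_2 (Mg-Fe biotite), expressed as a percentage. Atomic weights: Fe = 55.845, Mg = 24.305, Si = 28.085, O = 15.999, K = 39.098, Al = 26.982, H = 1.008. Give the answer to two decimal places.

M((Mg_0.29Fe_0.71)_3KAlSi_3O_10(OH)_2) = 484.434 g/mol.
Mg contributes 0.87 × 24.305 = 21.145 g per mole.
21.145/484.434 = 0.0436 → 4.36%.

4.36 wt%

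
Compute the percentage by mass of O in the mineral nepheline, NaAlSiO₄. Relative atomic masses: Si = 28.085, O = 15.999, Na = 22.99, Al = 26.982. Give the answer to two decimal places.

Molar mass of NaAlSiO₄: 1·22.99 + 1·26.982 + 1·28.085 + 4·15.999 = 142.053 g/mol.
Mass of O per formula unit: 4 × 15.999 = 63.996 g.
Weight fraction O = 63.996 / 142.053 = 0.4505.

45.05 wt%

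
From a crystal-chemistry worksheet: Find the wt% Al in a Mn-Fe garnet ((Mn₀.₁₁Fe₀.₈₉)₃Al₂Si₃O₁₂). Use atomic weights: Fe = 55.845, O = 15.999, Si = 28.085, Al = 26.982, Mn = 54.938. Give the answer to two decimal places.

10.85 mass %

M((Mn₀.₁₁Fe₀.₈₉)₃Al₂Si₃O₁₂) = 497.443 g/mol.
Al contributes 2 × 26.982 = 53.964 g per mole.
53.964/497.443 = 0.1085 → 10.85%.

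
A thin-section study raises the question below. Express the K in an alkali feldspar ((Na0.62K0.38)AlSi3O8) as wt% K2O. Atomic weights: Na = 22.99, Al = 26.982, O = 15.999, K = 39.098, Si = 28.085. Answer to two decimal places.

6.67 wt%

Formula mass = 268.340 g/mol.
0.38 K → 0.1900 mol K2O per formula unit; M(K2O) = 94.195, so K2O mass = 17.897 g.
17.897/268.340 × 100 = 6.67 wt%.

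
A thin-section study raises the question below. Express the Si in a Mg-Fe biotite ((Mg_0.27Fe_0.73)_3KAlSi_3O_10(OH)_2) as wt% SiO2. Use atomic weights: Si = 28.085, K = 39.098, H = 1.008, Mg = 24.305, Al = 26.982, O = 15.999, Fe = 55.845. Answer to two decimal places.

M((Mg_0.27Fe_0.73)_3KAlSi_3O_10(OH)_2) = 486.327 g/mol; M(SiO2) = 60.083 g/mol.
Moles SiO2 per formula unit = 3 Si ÷ 1 = 3.0000.
SiO2 fraction = (3.0000 × 60.083) / 486.327 = 180.249/486.327 = 0.3706.

37.06 wt%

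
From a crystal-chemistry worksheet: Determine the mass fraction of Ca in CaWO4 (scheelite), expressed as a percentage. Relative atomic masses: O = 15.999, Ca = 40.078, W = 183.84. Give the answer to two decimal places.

13.92 weight percent

M(CaWO4) = 287.914 g/mol.
Ca contributes 1 × 40.078 = 40.078 g per mole.
40.078/287.914 = 0.1392 → 13.92%.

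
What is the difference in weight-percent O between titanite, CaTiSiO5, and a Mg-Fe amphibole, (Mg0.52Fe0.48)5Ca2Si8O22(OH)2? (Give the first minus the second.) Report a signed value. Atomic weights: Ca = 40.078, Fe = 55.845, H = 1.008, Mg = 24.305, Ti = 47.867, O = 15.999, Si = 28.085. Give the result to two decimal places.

First mineral: 79.995 g O in 196.025 g formula = 40.81 wt% O.
Second mineral: 383.976 g O in 888.049 g formula = 43.24 wt% O.
40.81% − 43.24% gives a difference of -2.43 percentage points.

-2.43 percentage points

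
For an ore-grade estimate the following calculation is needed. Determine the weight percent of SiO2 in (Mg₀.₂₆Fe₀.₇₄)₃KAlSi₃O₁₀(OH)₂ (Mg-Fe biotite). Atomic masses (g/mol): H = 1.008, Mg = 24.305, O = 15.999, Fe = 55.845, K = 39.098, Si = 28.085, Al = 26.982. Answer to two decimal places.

Molar mass of (Mg₀.₂₆Fe₀.₇₄)₃KAlSi₃O₁₀(OH)₂ = 0.78·24.305 + 2.22·55.845 + 1·39.098 + 1·26.982 + 3·28.085 + 12·15.999 + 2·1.008 = 487.273 g/mol.
Each formula unit contains 3 Si, equivalent to 3/1 = 3.0000 mol SiO2.
M(SiO2) = 1×28.085 + 2×15.999 = 60.083 g/mol.
Mass of SiO2 per formula unit = 3.0000 × 60.083 = 180.249 g.
SiO2 wt% = 180.249 / 487.273 × 100 = 36.99%.

36.99 wt%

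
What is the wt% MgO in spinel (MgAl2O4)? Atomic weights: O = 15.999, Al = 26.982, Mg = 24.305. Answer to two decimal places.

28.33 wt%

Molar mass of MgAl2O4 = 1*24.305 + 2*26.982 + 4*15.999 = 142.265 g/mol.
Each formula unit contains 1 Mg, equivalent to 1/1 = 1.0000 mol MgO.
M(MgO) = 1×24.305 + 1×15.999 = 40.304 g/mol.
Mass of MgO per formula unit = 1.0000 × 40.304 = 40.304 g.
MgO wt% = 40.304 / 142.265 × 100 = 28.33%.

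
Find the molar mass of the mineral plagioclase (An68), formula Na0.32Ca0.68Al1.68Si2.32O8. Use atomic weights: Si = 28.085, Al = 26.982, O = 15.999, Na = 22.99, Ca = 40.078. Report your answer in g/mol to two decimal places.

273.09 g/mol

M = 0.32·22.99 + 0.68·40.078 + 1.68·26.982 + 2.32·28.085 + 8·15.999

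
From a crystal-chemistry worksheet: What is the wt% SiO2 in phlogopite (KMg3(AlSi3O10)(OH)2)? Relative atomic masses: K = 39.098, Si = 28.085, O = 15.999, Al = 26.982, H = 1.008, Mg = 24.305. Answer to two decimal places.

43.20 wt%

Molar mass of KMg3(AlSi3O10)(OH)2 = 1×39.098 + 3×24.305 + 1×26.982 + 3×28.085 + 12×15.999 + 2×1.008 = 417.254 g/mol.
Each formula unit contains 3 Si, equivalent to 3/1 = 3.0000 mol SiO2.
M(SiO2) = 1×28.085 + 2×15.999 = 60.083 g/mol.
Mass of SiO2 per formula unit = 3.0000 × 60.083 = 180.249 g.
SiO2 wt% = 180.249 / 417.254 × 100 = 43.20%.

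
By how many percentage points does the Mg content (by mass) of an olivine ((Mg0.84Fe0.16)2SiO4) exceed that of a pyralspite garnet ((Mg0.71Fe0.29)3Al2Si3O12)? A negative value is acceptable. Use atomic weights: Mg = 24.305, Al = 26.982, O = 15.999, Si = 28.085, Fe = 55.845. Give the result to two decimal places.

15.06 percentage points

First mineral: 40.832 g Mg in 150.784 g formula = 27.08 wt% Mg.
Second mineral: 51.770 g Mg in 430.562 g formula = 12.02 wt% Mg.
27.08% − 12.02% gives a difference of 15.06 percentage points.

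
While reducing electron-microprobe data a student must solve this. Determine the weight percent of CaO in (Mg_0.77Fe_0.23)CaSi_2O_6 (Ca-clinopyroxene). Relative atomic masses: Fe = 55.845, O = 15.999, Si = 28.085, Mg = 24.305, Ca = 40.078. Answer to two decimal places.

25.06 wt%

M((Mg_0.77Fe_0.23)CaSi_2O_6) = 223.801 g/mol; M(CaO) = 56.077 g/mol.
Moles CaO per formula unit = 1 Ca ÷ 1 = 1.0000.
CaO fraction = (1.0000 × 56.077) / 223.801 = 56.077/223.801 = 0.2506.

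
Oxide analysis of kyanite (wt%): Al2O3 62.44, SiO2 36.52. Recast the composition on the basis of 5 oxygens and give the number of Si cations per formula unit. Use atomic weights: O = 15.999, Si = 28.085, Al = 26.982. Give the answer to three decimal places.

Al2O3 (M=101.961): mol = 0.61239; Al = 1.22478, O = 1.83717.
SiO2 (M=60.083): mol = 0.60783; Si = 0.60783, O = 1.21566.
ΣO = 3.05283; factor = 5/ΣO = 1.63782.
Si apfu = 0.60783 × 1.63782 = 0.996.

0.996 Si apfu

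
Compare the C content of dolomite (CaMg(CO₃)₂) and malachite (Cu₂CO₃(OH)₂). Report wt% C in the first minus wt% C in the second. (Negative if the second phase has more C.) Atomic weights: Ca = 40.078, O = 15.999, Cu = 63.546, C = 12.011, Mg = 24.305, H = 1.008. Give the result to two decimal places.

M(CaMg(CO₃)₂) = 184.399 g/mol, so wt% C = 24.022/184.399 × 100 = 13.03%.
M(Cu₂CO₃(OH)₂) = 221.114 g/mol, so wt% C = 12.011/221.114 × 100 = 5.43%.
13.03 − 5.43 = 7.60 pp.

7.60 percentage points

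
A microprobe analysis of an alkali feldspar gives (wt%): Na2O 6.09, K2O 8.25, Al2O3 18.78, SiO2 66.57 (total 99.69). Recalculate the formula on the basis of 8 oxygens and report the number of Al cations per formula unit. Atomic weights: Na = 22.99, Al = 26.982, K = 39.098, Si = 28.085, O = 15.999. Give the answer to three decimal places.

Na2O: 6.09/61.979 = 0.09826 mol → 0.19652 mol Na, 0.09826 mol O.
K2O: 8.25/94.195 = 0.08758 mol → 0.17516 mol K, 0.08758 mol O.
Al2O3: 18.78/101.961 = 0.18419 mol → 0.36838 mol Al, 0.55257 mol O.
SiO2: 66.57/60.083 = 1.10797 mol → 1.10797 mol Si, 2.21594 mol O.
Total oxygen = 2.95435 mol. Normalization factor = 8/2.95435 = 2.70787.
Al per 8 O = 0.36838 × 2.70787 = 0.998.

0.998 Al apfu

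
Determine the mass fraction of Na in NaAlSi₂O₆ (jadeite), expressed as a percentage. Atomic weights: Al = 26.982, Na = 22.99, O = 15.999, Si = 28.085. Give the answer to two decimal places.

Formula mass = 1×22.99 + 1×26.982 + 2×28.085 + 6×15.999 = 202.136 g/mol, of which 22.990 g is Na.
So Na makes up 22.990/202.136 = 0.1137 of the mass, i.e. 11.37%.

11.37 wt%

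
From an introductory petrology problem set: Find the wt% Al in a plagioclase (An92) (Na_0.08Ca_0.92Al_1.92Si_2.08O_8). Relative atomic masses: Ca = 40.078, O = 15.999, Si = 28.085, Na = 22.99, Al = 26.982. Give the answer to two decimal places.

18.71 weight percent

Molar mass of Na_0.08Ca_0.92Al_1.92Si_2.08O_8: 0.08·22.99 + 0.92·40.078 + 1.92·26.982 + 2.08·28.085 + 8·15.999 = 276.925 g/mol.
Mass of Al per formula unit: 1.92 × 26.982 = 51.805 g.
Weight fraction Al = 51.805 / 276.925 = 0.1871.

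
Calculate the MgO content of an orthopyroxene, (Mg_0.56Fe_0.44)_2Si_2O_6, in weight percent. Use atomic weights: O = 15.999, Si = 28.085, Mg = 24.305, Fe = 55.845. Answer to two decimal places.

Molar mass of (Mg_0.56Fe_0.44)_2Si_2O_6 = 1.12·24.305 + 0.88·55.845 + 2·28.085 + 6·15.999 = 228.529 g/mol.
Each formula unit contains 1.12 Mg, equivalent to 1.12/1 = 1.1200 mol MgO.
M(MgO) = 1×24.305 + 1×15.999 = 40.304 g/mol.
Mass of MgO per formula unit = 1.1200 × 40.304 = 45.140 g.
MgO wt% = 45.140 / 228.529 × 100 = 19.75%.

19.75 wt%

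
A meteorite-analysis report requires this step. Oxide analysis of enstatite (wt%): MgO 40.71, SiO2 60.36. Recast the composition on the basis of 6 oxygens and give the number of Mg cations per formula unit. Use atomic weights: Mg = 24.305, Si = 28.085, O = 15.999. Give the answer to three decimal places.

MgO: 40.71/40.304 = 1.01007 mol → 1.01007 mol Mg, 1.01007 mol O.
SiO2: 60.36/60.083 = 1.00461 mol → 1.00461 mol Si, 2.00922 mol O.
Total oxygen = 3.01929 mol. Normalization factor = 6/3.01929 = 1.98722.
Mg per 6 O = 1.01007 × 1.98722 = 2.007.

2.007 Mg apfu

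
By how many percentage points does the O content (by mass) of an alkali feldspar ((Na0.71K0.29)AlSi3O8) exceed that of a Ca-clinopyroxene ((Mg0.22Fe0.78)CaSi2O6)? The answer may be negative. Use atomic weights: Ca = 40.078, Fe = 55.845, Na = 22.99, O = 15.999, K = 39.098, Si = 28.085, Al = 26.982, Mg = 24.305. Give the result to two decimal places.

8.15 percentage points

O in (Na0.71K0.29)AlSi3O8: molar mass 266.890 g/mol; 8×15.999 = 127.992 g → 47.96 wt%.
O in (Mg0.22Fe0.78)CaSi2O6: molar mass 241.148 g/mol; 6×15.999 = 95.994 g → 39.81 wt%.
Difference = 47.96 − 39.81 = 8.15 percentage points.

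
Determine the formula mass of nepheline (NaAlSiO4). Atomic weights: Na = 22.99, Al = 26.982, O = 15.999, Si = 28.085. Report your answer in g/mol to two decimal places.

142.05 g/mol

Na: 1 × 22.99 = 22.9900
Al: 1 × 26.982 = 26.9820
Si: 1 × 28.085 = 28.0850
O: 4 × 15.999 = 63.9960
Summing the contributions gives the formula mass.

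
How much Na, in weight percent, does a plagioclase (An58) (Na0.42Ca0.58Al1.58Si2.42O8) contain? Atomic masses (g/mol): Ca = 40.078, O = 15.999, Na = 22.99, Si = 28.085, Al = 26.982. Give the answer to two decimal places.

3.56 weight percent

M(Na0.42Ca0.58Al1.58Si2.42O8) = 271.490 g/mol.
Na contributes 0.42 × 22.99 = 9.656 g per mole.
9.656/271.490 = 0.0356 → 3.56%.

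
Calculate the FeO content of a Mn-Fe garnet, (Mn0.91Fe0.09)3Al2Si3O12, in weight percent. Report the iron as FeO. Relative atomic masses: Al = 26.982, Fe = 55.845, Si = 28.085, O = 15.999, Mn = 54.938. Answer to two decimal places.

3.92 wt%

Molar mass of (Mn0.91Fe0.09)3Al2Si3O12 = 2.73×54.938 + 0.27×55.845 + 2×26.982 + 3×28.085 + 12×15.999 = 495.266 g/mol.
Each formula unit contains 0.27 Fe, equivalent to 0.27/1 = 0.2700 mol FeO.
M(FeO) = 1×55.845 + 1×15.999 = 71.844 g/mol.
Mass of FeO per formula unit = 0.2700 × 71.844 = 19.398 g.
FeO wt% = 19.398 / 495.266 × 100 = 3.92%.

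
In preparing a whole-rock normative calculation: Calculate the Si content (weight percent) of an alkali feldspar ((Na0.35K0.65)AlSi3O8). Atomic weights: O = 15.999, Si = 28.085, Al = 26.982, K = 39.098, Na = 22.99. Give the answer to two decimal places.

M((Na0.35K0.65)AlSi3O8) = 272.689 g/mol.
Si contributes 3 × 28.085 = 84.255 g per mole.
84.255/272.689 = 0.3090 → 30.90%.

30.90 weight percent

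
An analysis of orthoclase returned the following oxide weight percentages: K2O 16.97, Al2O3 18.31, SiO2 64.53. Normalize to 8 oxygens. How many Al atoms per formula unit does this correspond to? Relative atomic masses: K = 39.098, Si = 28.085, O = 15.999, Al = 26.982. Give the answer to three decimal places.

K2O: 16.97/94.195 = 0.18016 mol → 0.36032 mol K, 0.18016 mol O.
Al2O3: 18.31/101.961 = 0.17958 mol → 0.35916 mol Al, 0.53874 mol O.
SiO2: 64.53/60.083 = 1.07401 mol → 1.07401 mol Si, 2.14802 mol O.
Total oxygen = 2.86692 mol. Normalization factor = 8/2.86692 = 2.79045.
Al per 8 O = 0.35916 × 2.79045 = 1.002.

1.002 Al apfu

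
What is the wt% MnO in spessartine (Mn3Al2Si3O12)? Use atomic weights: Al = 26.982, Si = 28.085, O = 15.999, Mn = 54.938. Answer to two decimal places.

42.99 wt%

Molar mass of Mn3Al2Si3O12 = 3·54.938 + 2·26.982 + 3·28.085 + 12·15.999 = 495.021 g/mol.
Each formula unit contains 3 Mn, equivalent to 3/1 = 3.0000 mol MnO.
M(MnO) = 1×54.938 + 1×15.999 = 70.937 g/mol.
Mass of MnO per formula unit = 3.0000 × 70.937 = 212.811 g.
MnO wt% = 212.811 / 495.021 × 100 = 42.99%.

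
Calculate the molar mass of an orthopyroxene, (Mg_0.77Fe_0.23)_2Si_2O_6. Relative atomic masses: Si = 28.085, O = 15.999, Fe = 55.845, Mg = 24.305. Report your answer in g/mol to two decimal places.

The formula mass is the sum 1.54(24.305) + 0.46(55.845) + 2(28.085) + 6(15.999).

215.28 g/mol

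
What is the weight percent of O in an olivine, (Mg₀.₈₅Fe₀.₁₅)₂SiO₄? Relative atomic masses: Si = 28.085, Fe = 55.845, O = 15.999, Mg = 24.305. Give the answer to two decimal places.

Molar mass of (Mg₀.₈₅Fe₀.₁₅)₂SiO₄: 1.70*24.305 + 0.30*55.845 + 1*28.085 + 4*15.999 = 150.153 g/mol.
Mass of O per formula unit: 4 × 15.999 = 63.996 g.
Weight fraction O = 63.996 / 150.153 = 0.4262.

42.62 weight percent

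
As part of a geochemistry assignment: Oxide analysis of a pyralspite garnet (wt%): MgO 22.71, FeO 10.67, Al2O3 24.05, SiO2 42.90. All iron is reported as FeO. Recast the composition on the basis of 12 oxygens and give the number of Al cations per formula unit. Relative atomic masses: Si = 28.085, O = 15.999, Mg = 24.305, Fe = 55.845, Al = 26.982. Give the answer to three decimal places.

1.988 Al apfu

MgO: 22.71/40.304 = 0.56347 mol → 0.56347 mol Mg, 0.56347 mol O.
FeO: 10.67/71.844 = 0.14852 mol → 0.14852 mol Fe, 0.14852 mol O.
Al2O3: 24.05/101.961 = 0.23587 mol → 0.47174 mol Al, 0.70761 mol O.
SiO2: 42.90/60.083 = 0.71401 mol → 0.71401 mol Si, 1.42802 mol O.
Total oxygen = 2.84762 mol. Normalization factor = 12/2.84762 = 4.21405.
Al per 12 O = 0.47174 × 4.21405 = 1.988.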